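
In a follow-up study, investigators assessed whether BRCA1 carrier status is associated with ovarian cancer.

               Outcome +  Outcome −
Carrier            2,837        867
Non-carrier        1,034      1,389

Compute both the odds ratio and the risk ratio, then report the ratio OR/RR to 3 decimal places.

2.449

Cells: a = 2837, b = 867, c = 1034, d = 1389.
OR = (2837·1389)/(867·1034) = 3940593/896478 = 4.39564
Risk in exposed = 2837/3704 = 0.76593; risk in unexposed = 1034/2423 = 0.42674; RR = 1.79482
OR/RR = 4.39564 / 1.79482 = 2.44907
The outcome is not rare, so the OR lies further from 1 than the RR.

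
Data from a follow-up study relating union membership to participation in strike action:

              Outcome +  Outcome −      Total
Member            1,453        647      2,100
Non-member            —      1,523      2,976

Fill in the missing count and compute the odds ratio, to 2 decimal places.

The missing cell is in the unexposed row: 2976 − 1523 = 1453.
So a = 1453, b = 647, c = 1453, d = 1523.
OR = (a·d)/(b·c) = (1453 × 1523) / (647 × 1453) = 2212919 / 940091 = 2.35394

2.35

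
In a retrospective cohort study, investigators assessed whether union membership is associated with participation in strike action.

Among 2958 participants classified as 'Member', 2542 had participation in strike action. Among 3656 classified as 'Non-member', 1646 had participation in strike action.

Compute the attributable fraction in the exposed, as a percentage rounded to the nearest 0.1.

47.6

From the description: a = 2542, b = 416, c = 1646, d = 2010.
Risk in exposed = 2542/2958 = 0.85936; risk in unexposed = 1646/3656 = 0.45022.
RR = 0.85936/0.45022 = 1.90877
AR% = (RR − 1)/RR × 100 = (1.90877 − 1)/1.90877 × 100 = 47.6103%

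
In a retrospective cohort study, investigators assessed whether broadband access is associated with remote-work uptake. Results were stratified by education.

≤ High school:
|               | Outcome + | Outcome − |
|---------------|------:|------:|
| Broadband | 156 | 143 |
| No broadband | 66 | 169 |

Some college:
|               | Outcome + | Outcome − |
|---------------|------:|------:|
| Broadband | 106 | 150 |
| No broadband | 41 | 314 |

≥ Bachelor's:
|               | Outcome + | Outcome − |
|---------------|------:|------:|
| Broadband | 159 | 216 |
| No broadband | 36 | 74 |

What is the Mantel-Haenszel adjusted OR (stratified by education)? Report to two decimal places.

2.93

OR_MH = Σ(aᵢdᵢ/nᵢ) / Σ(bᵢcᵢ/nᵢ), where nᵢ is the stratum total.
Stratum 1 (≤ High school): n = 534; a·d/n = 156·169/534 = 49.3708; b·c/n = 143·66/534 = 17.6742
Stratum 2 (Some college): n = 611; a·d/n = 106·314/611 = 54.4746; b·c/n = 150·41/611 = 10.0655
Stratum 3 (≥ Bachelor's): n = 485; a·d/n = 159·74/485 = 24.2598; b·c/n = 216·36/485 = 16.0330
OR_MH = (49.3708 + 54.4746 + 24.2598) / (17.6742 + 10.0655 + 16.0330) = 128.1052 / 43.7726 = 2.92661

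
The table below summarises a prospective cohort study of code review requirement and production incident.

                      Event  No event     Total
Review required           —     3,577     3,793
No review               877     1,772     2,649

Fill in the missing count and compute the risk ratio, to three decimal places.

0.172

The missing cell is in the exposed row: 3793 − 3577 = 216.
So a = 216, b = 3577, c = 877, d = 1772.
RR = [a/(a+b)] / [c/(c+d)] = (216/3793) / (877/2649) = 0.05695/0.33107 = 0.17201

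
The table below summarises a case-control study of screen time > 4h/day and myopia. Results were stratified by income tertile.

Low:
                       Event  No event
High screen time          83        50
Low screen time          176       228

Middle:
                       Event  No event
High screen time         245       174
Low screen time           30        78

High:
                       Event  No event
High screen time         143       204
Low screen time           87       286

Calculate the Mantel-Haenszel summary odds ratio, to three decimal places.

OR_MH = Σ(aᵢdᵢ/nᵢ) / Σ(bᵢcᵢ/nᵢ), where nᵢ is the stratum total.
Stratum 1 (Low): n = 537; a·d/n = 83·228/537 = 35.2402; b·c/n = 50·176/537 = 16.3873
Stratum 2 (Middle): n = 527; a·d/n = 245·78/527 = 36.2619; b·c/n = 174·30/527 = 9.9051
Stratum 3 (High): n = 720; a·d/n = 143·286/720 = 56.8028; b·c/n = 204·87/720 = 24.6500
OR_MH = (35.2402 + 36.2619 + 56.8028) / (16.3873 + 9.9051 + 24.6500) = 128.3049 / 50.9425 = 2.51862

2.519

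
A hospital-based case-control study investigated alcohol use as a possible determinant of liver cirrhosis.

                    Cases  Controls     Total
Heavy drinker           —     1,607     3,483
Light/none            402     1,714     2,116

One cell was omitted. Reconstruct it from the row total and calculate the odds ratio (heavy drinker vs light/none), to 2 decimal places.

The missing cell is in the exposed row: 3483 − 1607 = 1876.
So a = 1876, b = 1607, c = 402, d = 1714.
OR = (a·d)/(b·c) = (1876 × 1714) / (1607 × 402) = 3215464 / 646014 = 4.97739

4.98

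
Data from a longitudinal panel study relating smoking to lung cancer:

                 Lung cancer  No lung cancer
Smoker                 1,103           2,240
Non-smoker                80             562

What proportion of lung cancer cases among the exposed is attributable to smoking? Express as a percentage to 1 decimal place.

Cells: a = 1103, b = 2240, c = 80, d = 562.
Risk in exposed = 1103/3343 = 0.32994; risk in unexposed = 80/642 = 0.12461.
RR = 0.32994/0.12461 = 2.64779
AR% = (RR − 1)/RR × 100 = (2.64779 − 1)/2.64779 × 100 = 62.2327%

62.2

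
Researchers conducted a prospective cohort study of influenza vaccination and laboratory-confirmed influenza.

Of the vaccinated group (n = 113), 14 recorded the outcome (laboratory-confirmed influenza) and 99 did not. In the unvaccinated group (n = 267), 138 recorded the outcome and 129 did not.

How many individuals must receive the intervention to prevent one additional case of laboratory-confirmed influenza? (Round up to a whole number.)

3

Risk in treated group = 14/113 = 0.12389; risk in control = 138/267 = 0.51685.
Absolute risk reduction = 0.51685 − 0.12389 = 0.39296
NNT = 1 / ARR = 1 / 0.39296 = 2.545 → round up → 3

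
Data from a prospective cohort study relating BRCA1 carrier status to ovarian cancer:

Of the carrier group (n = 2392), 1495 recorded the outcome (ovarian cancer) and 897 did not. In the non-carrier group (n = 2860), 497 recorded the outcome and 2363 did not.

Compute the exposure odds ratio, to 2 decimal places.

From the description: a = 1495, b = 897, c = 497, d = 2363.
OR = (a·d)/(b·c) = (1495 × 2363) / (897 × 497) = 3532685 / 445809 = 7.92421
The odds of ovarian cancer are about 7.92 times as high in the carrier group.

7.92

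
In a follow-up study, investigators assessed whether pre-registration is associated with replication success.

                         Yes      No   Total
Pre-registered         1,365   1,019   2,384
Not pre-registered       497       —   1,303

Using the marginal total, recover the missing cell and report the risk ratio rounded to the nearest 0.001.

1.501

The missing cell is in the unexposed row: 1303 − 497 = 806.
So a = 1365, b = 1019, c = 497, d = 806.
RR = [a/(a+b)] / [c/(c+d)] = (1365/2384) / (497/1303) = 0.57257/0.38143 = 1.50112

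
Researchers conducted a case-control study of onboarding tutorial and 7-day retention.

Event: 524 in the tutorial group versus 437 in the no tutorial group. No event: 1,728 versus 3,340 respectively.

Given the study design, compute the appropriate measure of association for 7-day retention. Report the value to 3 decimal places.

From the description: a = 524, b = 1728, c = 437, d = 3340.
This is a case-control study: participants were sampled on outcome status, so risks in the source population cannot be estimated directly — relative risk is not valid here. The odds ratio is the appropriate measure.
OR = (a·d)/(b·c) = (524 × 3340) / (1728 × 437) = 1750160 / 755136 = 2.31768

2.318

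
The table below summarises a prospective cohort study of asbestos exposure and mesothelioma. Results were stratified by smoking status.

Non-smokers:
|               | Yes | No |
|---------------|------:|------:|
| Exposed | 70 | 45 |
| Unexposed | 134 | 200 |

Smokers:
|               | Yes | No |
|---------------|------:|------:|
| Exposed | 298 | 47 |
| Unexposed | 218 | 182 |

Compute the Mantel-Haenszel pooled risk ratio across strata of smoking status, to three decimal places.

RR_MH = Σ(aᵢ·n₀ᵢ/nᵢ) / Σ(cᵢ·n₁ᵢ/nᵢ), with n₁ᵢ = aᵢ+bᵢ (exposed), n₀ᵢ = cᵢ+dᵢ (unexposed), nᵢ = n₁ᵢ+n₀ᵢ.
Stratum 1 (Non-smokers): n₁ = 115, n₀ = 334, n = 449; a·n₀/n = 70·334/449 = 52.0713; c·n₁/n = 134·115/449 = 34.3207
Stratum 2 (Smokers): n₁ = 345, n₀ = 400, n = 745; a·n₀/n = 298·400/745 = 160.0000; c·n₁/n = 218·345/745 = 100.9530
RR_MH = (52.0713 + 160.0000) / (34.3207 + 100.9530) = 212.0713 / 135.2737 = 1.56772

1.568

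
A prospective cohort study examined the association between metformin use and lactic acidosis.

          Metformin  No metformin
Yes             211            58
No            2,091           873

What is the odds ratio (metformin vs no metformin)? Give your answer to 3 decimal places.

Reading the table with exposure as columns: a = 211 (Metformin, case), b = 2091 (Metformin, non-case), c = 58 (No metformin, case), d = 873.
OR = (a·d)/(b·c) = (211 × 873) / (2091 × 58) = 184203 / 121278 = 1.51885
The odds of lactic acidosis are about 1.52 times as high in the metformin group.

1.519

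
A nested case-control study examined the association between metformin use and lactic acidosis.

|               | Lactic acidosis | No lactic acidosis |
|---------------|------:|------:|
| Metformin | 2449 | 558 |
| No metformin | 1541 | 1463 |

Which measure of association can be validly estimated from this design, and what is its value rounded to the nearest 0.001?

Cells: a = 2449, b = 558, c = 1541, d = 1463.
This is a nested case-control study: participants were sampled on outcome status, so risks in the source population cannot be estimated directly — relative risk is not valid here. The odds ratio is the appropriate measure.
OR = (a·d)/(b·c) = (2449 × 1463) / (558 × 1541) = 3582887 / 859878 = 4.16674

4.167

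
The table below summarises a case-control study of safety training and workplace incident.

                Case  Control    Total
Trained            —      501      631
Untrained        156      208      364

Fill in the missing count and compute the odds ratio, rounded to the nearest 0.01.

The missing cell is in the exposed row: 631 − 501 = 130.
So a = 130, b = 501, c = 156, d = 208.
OR = (a·d)/(b·c) = (130 × 208) / (501 × 156) = 27040 / 78156 = 0.34597

0.35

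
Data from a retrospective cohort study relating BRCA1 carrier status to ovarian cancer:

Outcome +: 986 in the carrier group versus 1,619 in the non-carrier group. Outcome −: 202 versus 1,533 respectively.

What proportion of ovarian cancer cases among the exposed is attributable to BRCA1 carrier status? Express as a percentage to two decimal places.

From the description: a = 986, b = 202, c = 1619, d = 1533.
Risk in exposed = 986/1188 = 0.82997; risk in unexposed = 1619/3152 = 0.51364.
RR = 0.82997/0.51364 = 1.61585
AR% = (RR − 1)/RR × 100 = (1.61585 − 1)/1.61585 × 100 = 38.1129%

38.11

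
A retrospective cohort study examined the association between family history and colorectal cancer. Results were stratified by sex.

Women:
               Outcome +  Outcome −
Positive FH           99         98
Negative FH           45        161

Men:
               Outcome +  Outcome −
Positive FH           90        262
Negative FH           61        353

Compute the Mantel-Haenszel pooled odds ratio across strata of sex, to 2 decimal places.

2.55

OR_MH = Σ(aᵢdᵢ/nᵢ) / Σ(bᵢcᵢ/nᵢ), where nᵢ is the stratum total.
Stratum 1 (Women): n = 403; a·d/n = 99·161/403 = 39.5509; b·c/n = 98·45/403 = 10.9429
Stratum 2 (Men): n = 766; a·d/n = 90·353/766 = 41.4752; b·c/n = 262·61/766 = 20.8642
OR_MH = (39.5509 + 41.4752) / (10.9429 + 20.8642) = 81.0261 / 31.8072 = 2.54742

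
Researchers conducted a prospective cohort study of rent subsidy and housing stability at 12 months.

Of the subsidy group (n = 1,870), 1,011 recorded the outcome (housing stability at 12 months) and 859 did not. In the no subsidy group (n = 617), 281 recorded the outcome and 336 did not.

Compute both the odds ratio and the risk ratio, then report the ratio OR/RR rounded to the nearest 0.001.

1.186

From the description: a = 1011, b = 859, c = 281, d = 336.
OR = (1011·336)/(859·281) = 339696/241379 = 1.40731
Risk in exposed = 1011/1870 = 0.54064; risk in unexposed = 281/617 = 0.45543; RR = 1.18710
OR/RR = 1.40731 / 1.18710 = 1.18550
The outcome is not rare, so the OR lies further from 1 than the RR.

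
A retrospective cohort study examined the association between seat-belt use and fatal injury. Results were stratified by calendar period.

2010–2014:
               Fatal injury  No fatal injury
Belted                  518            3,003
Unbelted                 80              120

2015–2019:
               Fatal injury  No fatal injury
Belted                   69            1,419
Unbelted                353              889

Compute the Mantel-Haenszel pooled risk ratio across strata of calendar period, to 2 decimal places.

RR_MH = Σ(aᵢ·n₀ᵢ/nᵢ) / Σ(cᵢ·n₁ᵢ/nᵢ), with n₁ᵢ = aᵢ+bᵢ (exposed), n₀ᵢ = cᵢ+dᵢ (unexposed), nᵢ = n₁ᵢ+n₀ᵢ.
Stratum 1 (2010–2014): n₁ = 3521, n₀ = 200, n = 3721; a·n₀/n = 518·200/3721 = 27.8420; c·n₁/n = 80·3521/3721 = 75.7001
Stratum 2 (2015–2019): n₁ = 1488, n₀ = 1242, n = 2730; a·n₀/n = 69·1242/2730 = 31.3912; c·n₁/n = 353·1488/2730 = 192.4044
RR_MH = (27.8420 + 31.3912) / (75.7001 + 192.4044) = 59.2332 / 268.1045 = 0.22093

0.22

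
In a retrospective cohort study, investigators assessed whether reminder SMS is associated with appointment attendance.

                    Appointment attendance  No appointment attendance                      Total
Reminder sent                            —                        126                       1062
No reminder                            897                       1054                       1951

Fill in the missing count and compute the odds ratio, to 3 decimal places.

8.729

The missing cell is in the exposed row: 1062 − 126 = 936.
So a = 936, b = 126, c = 897, d = 1054.
OR = (a·d)/(b·c) = (936 × 1054) / (126 × 897) = 986544 / 113022 = 8.72878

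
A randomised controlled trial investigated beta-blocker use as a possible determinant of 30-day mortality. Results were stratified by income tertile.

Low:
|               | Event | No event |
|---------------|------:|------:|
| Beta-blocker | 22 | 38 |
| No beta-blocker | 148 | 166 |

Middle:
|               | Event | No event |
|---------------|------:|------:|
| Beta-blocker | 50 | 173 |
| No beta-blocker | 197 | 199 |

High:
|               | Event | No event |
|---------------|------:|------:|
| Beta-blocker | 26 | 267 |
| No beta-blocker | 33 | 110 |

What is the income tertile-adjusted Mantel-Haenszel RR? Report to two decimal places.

0.50

RR_MH = Σ(aᵢ·n₀ᵢ/nᵢ) / Σ(cᵢ·n₁ᵢ/nᵢ), with n₁ᵢ = aᵢ+bᵢ (exposed), n₀ᵢ = cᵢ+dᵢ (unexposed), nᵢ = n₁ᵢ+n₀ᵢ.
Stratum 1 (Low): n₁ = 60, n₀ = 314, n = 374; a·n₀/n = 22·314/374 = 18.4706; c·n₁/n = 148·60/374 = 23.7433
Stratum 2 (Middle): n₁ = 223, n₀ = 396, n = 619; a·n₀/n = 50·396/619 = 31.9871; c·n₁/n = 197·223/619 = 70.9709
Stratum 3 (High): n₁ = 293, n₀ = 143, n = 436; a·n₀/n = 26·143/436 = 8.5275; c·n₁/n = 33·293/436 = 22.1766
RR_MH = (18.4706 + 31.9871 + 8.5275) / (23.7433 + 70.9709 + 22.1766) = 58.9852 / 116.8908 = 0.50462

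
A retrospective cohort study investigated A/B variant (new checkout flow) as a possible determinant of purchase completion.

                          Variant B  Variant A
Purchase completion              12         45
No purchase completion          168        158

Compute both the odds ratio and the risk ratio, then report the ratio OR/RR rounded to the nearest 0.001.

0.834

Reading the table with exposure as columns: a = 12 (Variant B, case), b = 168 (Variant B, non-case), c = 45 (Variant A, case), d = 158.
OR = (12·158)/(168·45) = 1896/7560 = 0.25079
Risk in exposed = 12/180 = 0.06667; risk in unexposed = 45/203 = 0.22167; RR = 0.30074
OR/RR = 0.25079 / 0.30074 = 0.83392
The outcome is not rare, so the OR lies further from 1 than the RR.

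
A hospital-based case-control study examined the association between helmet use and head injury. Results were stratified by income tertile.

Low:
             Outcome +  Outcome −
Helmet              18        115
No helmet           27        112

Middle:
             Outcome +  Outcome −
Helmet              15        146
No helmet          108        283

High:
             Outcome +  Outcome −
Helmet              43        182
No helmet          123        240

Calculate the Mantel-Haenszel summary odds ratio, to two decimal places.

0.42

OR_MH = Σ(aᵢdᵢ/nᵢ) / Σ(bᵢcᵢ/nᵢ), where nᵢ is the stratum total.
Stratum 1 (Low): n = 272; a·d/n = 18·112/272 = 7.4118; b·c/n = 115·27/272 = 11.4154
Stratum 2 (Middle): n = 552; a·d/n = 15·283/552 = 7.6902; b·c/n = 146·108/552 = 28.5652
Stratum 3 (High): n = 588; a·d/n = 43·240/588 = 17.5510; b·c/n = 182·123/588 = 38.0714
OR_MH = (7.4118 + 7.6902 + 17.5510) / (11.4154 + 28.5652 + 38.0714) = 32.6530 / 78.0521 = 0.41835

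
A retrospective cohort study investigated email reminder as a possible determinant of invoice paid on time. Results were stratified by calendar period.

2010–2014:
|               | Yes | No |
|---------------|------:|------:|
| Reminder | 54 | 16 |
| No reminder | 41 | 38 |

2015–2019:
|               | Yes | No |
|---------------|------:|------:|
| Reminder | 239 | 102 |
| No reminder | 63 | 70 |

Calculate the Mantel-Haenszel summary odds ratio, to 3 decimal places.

OR_MH = Σ(aᵢdᵢ/nᵢ) / Σ(bᵢcᵢ/nᵢ), where nᵢ is the stratum total.
Stratum 1 (2010–2014): n = 149; a·d/n = 54·38/149 = 13.7718; b·c/n = 16·41/149 = 4.4027
Stratum 2 (2015–2019): n = 474; a·d/n = 239·70/474 = 35.2954; b·c/n = 102·63/474 = 13.5570
OR_MH = (13.7718 + 35.2954) / (4.4027 + 13.5570) = 49.0672 / 17.9596 = 2.73208

2.732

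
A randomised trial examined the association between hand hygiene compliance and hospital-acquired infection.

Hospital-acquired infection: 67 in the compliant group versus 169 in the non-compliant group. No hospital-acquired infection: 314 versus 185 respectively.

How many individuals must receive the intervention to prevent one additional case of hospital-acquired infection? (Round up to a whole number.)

Risk in treated group = 67/381 = 0.17585; risk in control = 169/354 = 0.47740.
Absolute risk reduction = 0.47740 − 0.17585 = 0.30155
NNT = 1 / ARR = 1 / 0.30155 = 3.316 → round up → 4

4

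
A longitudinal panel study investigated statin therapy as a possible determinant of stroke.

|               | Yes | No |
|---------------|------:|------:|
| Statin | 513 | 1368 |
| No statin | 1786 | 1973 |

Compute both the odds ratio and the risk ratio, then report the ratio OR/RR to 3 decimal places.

0.722

Cells: a = 513, b = 1368, c = 1786, d = 1973.
OR = (513·1973)/(1368·1786) = 1012149/2443248 = 0.41426
Risk in exposed = 513/1881 = 0.27273; risk in unexposed = 1786/3759 = 0.47513; RR = 0.57401
OR/RR = 0.41426 / 0.57401 = 0.72170
The outcome is not rare, so the OR lies further from 1 than the RR.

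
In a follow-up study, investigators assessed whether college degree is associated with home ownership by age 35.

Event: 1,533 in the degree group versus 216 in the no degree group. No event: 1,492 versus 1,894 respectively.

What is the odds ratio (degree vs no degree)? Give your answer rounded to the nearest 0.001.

9.009

From the description: a = 1533, b = 1492, c = 216, d = 1894.
OR = (a·d)/(b·c) = (1533 × 1894) / (1492 × 216) = 2903502 / 322272 = 9.00948
The odds of home ownership by age 35 are about 9.01 times as high in the degree group.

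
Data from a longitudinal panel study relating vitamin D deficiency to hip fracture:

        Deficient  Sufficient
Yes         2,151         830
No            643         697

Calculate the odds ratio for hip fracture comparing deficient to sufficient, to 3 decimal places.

Reading the table with exposure as columns: a = 2151 (Deficient, case), b = 643 (Deficient, non-case), c = 830 (Sufficient, case), d = 697.
OR = (a·d)/(b·c) = (2151 × 697) / (643 × 830) = 1499247 / 533690 = 2.80921
The odds of hip fracture are about 2.81 times as high in the deficient group.

2.809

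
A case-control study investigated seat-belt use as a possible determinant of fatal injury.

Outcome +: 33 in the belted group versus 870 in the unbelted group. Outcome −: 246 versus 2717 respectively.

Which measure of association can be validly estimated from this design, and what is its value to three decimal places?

From the description: a = 33, b = 246, c = 870, d = 2717.
This is a case-control study: participants were sampled on outcome status, so risks in the source population cannot be estimated directly — relative risk is not valid here. The odds ratio is the appropriate measure.
OR = (a·d)/(b·c) = (33 × 2717) / (246 × 870) = 89661 / 214020 = 0.41894

0.419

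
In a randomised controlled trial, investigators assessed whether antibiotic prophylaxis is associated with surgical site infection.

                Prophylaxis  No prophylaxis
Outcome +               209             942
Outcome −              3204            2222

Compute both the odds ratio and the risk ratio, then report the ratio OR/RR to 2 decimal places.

0.75

Reading the table with exposure as columns: a = 209 (Prophylaxis, case), b = 3204 (Prophylaxis, non-case), c = 942 (No prophylaxis, case), d = 2222.
OR = (209·2222)/(3204·942) = 464398/3018168 = 0.15387
Risk in exposed = 209/3413 = 0.06124; risk in unexposed = 942/3164 = 0.29772; RR = 0.20568
OR/RR = 0.15387 / 0.20568 = 0.74809
The outcome is not rare, so the OR lies further from 1 than the RR.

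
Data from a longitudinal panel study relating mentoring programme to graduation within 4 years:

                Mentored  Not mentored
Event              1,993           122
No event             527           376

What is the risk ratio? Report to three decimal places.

Reading the table with exposure as columns: a = 1993 (Mentored, case), b = 527 (Mentored, non-case), c = 122 (Not mentored, case), d = 376.
Risk in exposed = 1993/2520 = 0.79087; risk in unexposed = 122/498 = 0.24498.
RR = 0.79087 / 0.24498 = 3.22832
The risk among the exposed is 3.23 times that among the unexposed.

3.228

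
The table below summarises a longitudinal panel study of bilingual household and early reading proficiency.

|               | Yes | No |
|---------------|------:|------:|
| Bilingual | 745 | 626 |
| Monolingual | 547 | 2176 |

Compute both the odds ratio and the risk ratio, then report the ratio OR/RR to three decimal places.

Cells: a = 745, b = 626, c = 547, d = 2176.
OR = (745·2176)/(626·547) = 1621120/342422 = 4.73428
Risk in exposed = 745/1371 = 0.54340; risk in unexposed = 547/2723 = 0.20088; RR = 2.70507
OR/RR = 4.73428 / 2.70507 = 1.75015
The outcome is not rare, so the OR lies further from 1 than the RR.

1.750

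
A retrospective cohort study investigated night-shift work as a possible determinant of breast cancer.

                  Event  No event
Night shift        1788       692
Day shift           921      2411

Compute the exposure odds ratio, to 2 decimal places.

Cells: a = 1788, b = 692, c = 921, d = 2411.
OR = (a·d)/(b·c) = (1788 × 2411) / (692 × 921) = 4310868 / 637332 = 6.76393
The odds of breast cancer are about 6.76 times as high in the night shift group.

6.76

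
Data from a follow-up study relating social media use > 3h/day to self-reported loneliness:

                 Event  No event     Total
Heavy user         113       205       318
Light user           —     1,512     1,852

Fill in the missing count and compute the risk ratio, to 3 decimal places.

1.936

The missing cell is in the unexposed row: 1852 − 1512 = 340.
So a = 113, b = 205, c = 340, d = 1512.
RR = [a/(a+b)] / [c/(c+d)] = (113/318) / (340/1852) = 0.35535/0.18359 = 1.93559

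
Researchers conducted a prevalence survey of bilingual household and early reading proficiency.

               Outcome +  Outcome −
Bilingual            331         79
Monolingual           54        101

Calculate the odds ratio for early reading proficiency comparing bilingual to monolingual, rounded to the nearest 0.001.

Cells: a = 331, b = 79, c = 54, d = 101.
OR = (a·d)/(b·c) = (331 × 101) / (79 × 54) = 33431 / 4266 = 7.83662
The odds of early reading proficiency are about 7.84 times as high in the bilingual group.

7.837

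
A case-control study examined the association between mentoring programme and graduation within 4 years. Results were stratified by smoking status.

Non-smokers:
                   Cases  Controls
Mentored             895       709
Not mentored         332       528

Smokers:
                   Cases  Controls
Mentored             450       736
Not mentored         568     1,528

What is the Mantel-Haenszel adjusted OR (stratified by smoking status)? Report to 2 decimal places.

OR_MH = Σ(aᵢdᵢ/nᵢ) / Σ(bᵢcᵢ/nᵢ), where nᵢ is the stratum total.
Stratum 1 (Non-smokers): n = 2464; a·d/n = 895·528/2464 = 191.7857; b·c/n = 709·332/2464 = 95.5308
Stratum 2 (Smokers): n = 3282; a·d/n = 450·1528/3282 = 209.5064; b·c/n = 736·568/3282 = 127.3760
OR_MH = (191.7857 + 209.5064) / (95.5308 + 127.3760) = 401.2921 / 222.9068 = 1.80027

1.80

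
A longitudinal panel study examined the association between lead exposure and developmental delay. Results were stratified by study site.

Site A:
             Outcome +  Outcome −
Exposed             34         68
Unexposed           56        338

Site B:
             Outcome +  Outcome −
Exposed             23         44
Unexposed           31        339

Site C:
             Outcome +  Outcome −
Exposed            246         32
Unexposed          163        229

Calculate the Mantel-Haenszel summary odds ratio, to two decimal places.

OR_MH = Σ(aᵢdᵢ/nᵢ) / Σ(bᵢcᵢ/nᵢ), where nᵢ is the stratum total.
Stratum 1 (Site A): n = 496; a·d/n = 34·338/496 = 23.1694; b·c/n = 68·56/496 = 7.6774
Stratum 2 (Site B): n = 437; a·d/n = 23·339/437 = 17.8421; b·c/n = 44·31/437 = 3.1213
Stratum 3 (Site C): n = 670; a·d/n = 246·229/670 = 84.0806; b·c/n = 32·163/670 = 7.7851
OR_MH = (23.1694 + 17.8421 + 84.0806) / (7.6774 + 3.1213 + 7.7851) = 125.0921 / 18.5838 = 6.73125

6.73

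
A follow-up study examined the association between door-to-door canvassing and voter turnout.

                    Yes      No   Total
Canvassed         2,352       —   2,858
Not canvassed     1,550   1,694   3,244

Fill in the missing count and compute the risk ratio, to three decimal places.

1.722

The missing cell is in the exposed row: 2858 − 2352 = 506.
So a = 2352, b = 506, c = 1550, d = 1694.
RR = [a/(a+b)] / [c/(c+d)] = (2352/2858) / (1550/3244) = 0.82295/0.47781 = 1.72236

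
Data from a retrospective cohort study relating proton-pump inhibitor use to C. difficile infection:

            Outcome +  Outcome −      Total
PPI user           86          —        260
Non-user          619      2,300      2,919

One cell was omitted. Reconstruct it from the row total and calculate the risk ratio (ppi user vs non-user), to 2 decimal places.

1.56

The missing cell is in the exposed row: 260 − 86 = 174.
So a = 86, b = 174, c = 619, d = 2300.
RR = [a/(a+b)] / [c/(c+d)] = (86/260) / (619/2919) = 0.33077/0.21206 = 1.55980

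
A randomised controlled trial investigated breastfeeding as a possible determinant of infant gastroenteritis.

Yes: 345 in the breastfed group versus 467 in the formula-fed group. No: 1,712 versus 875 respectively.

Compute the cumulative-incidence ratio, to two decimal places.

From the description: a = 345, b = 1712, c = 467, d = 875.
Risk in exposed = 345/2057 = 0.16772; risk in unexposed = 467/1342 = 0.34799.
RR = 0.16772 / 0.34799 = 0.48197
The risk is 52% lower among the exposed than among the unexposed.

0.48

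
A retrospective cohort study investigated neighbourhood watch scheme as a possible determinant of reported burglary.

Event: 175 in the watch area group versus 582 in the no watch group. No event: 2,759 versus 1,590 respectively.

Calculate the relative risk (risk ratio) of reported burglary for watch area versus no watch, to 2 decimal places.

0.22

From the description: a = 175, b = 2759, c = 582, d = 1590.
Risk in exposed = 175/2934 = 0.05965; risk in unexposed = 582/2172 = 0.26796.
RR = 0.05965 / 0.26796 = 0.22259
The risk is 78% lower among the exposed than among the unexposed.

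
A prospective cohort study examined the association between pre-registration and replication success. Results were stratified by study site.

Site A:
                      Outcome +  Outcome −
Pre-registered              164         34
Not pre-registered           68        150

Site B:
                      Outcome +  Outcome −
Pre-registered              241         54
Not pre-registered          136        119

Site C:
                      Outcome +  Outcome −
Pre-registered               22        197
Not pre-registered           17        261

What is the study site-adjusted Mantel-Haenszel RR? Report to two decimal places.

RR_MH = Σ(aᵢ·n₀ᵢ/nᵢ) / Σ(cᵢ·n₁ᵢ/nᵢ), with n₁ᵢ = aᵢ+bᵢ (exposed), n₀ᵢ = cᵢ+dᵢ (unexposed), nᵢ = n₁ᵢ+n₀ᵢ.
Stratum 1 (Site A): n₁ = 198, n₀ = 218, n = 416; a·n₀/n = 164·218/416 = 85.9423; c·n₁/n = 68·198/416 = 32.3654
Stratum 2 (Site B): n₁ = 295, n₀ = 255, n = 550; a·n₀/n = 241·255/550 = 111.7364; c·n₁/n = 136·295/550 = 72.9455
Stratum 3 (Site C): n₁ = 219, n₀ = 278, n = 497; a·n₀/n = 22·278/497 = 12.3058; c·n₁/n = 17·219/497 = 7.4909
RR_MH = (85.9423 + 111.7364 + 12.3058) / (32.3654 + 72.9455 + 7.4909) = 209.9845 / 112.8018 = 1.86154

1.86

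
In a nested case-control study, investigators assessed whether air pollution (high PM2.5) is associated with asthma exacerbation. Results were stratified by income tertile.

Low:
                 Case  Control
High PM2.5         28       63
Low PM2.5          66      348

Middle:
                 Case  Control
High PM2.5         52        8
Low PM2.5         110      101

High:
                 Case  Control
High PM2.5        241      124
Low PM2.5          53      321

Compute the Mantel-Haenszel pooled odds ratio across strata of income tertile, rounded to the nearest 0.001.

7.036

OR_MH = Σ(aᵢdᵢ/nᵢ) / Σ(bᵢcᵢ/nᵢ), where nᵢ is the stratum total.
Stratum 1 (Low): n = 505; a·d/n = 28·348/505 = 19.2950; b·c/n = 63·66/505 = 8.2337
Stratum 2 (Middle): n = 271; a·d/n = 52·101/271 = 19.3801; b·c/n = 8·110/271 = 3.2472
Stratum 3 (High): n = 739; a·d/n = 241·321/739 = 104.6834; b·c/n = 124·53/739 = 8.8931
OR_MH = (19.2950 + 19.3801 + 104.6834) / (8.2337 + 3.2472 + 8.8931) = 143.3585 / 20.3740 = 7.03635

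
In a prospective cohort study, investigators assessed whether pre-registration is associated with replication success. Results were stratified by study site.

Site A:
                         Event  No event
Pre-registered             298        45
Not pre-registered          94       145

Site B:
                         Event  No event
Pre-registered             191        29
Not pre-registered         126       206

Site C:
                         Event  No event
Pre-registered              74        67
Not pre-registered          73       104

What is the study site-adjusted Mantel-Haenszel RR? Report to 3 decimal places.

2.018

RR_MH = Σ(aᵢ·n₀ᵢ/nᵢ) / Σ(cᵢ·n₁ᵢ/nᵢ), with n₁ᵢ = aᵢ+bᵢ (exposed), n₀ᵢ = cᵢ+dᵢ (unexposed), nᵢ = n₁ᵢ+n₀ᵢ.
Stratum 1 (Site A): n₁ = 343, n₀ = 239, n = 582; a·n₀/n = 298·239/582 = 122.3746; c·n₁/n = 94·343/582 = 55.3986
Stratum 2 (Site B): n₁ = 220, n₀ = 332, n = 552; a·n₀/n = 191·332/552 = 114.8768; c·n₁/n = 126·220/552 = 50.2174
Stratum 3 (Site C): n₁ = 141, n₀ = 177, n = 318; a·n₀/n = 74·177/318 = 41.1887; c·n₁/n = 73·141/318 = 32.3679
RR_MH = (122.3746 + 114.8768 + 41.1887) / (55.3986 + 50.2174 + 32.3679) = 278.4401 / 137.9839 = 2.01792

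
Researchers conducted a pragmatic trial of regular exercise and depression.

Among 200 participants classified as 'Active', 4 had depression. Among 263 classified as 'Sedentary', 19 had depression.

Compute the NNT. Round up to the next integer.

20

Risk in treated group = 4/200 = 0.02000; risk in control = 19/263 = 0.07224.
Absolute risk reduction = 0.07224 − 0.02000 = 0.05224
NNT = 1 / ARR = 1 / 0.05224 = 19.141 → round up → 20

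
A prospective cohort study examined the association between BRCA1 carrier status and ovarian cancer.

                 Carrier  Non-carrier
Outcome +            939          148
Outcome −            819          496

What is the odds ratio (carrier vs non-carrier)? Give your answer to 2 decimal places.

Reading the table with exposure as columns: a = 939 (Carrier, case), b = 819 (Carrier, non-case), c = 148 (Non-carrier, case), d = 496.
OR = (a·d)/(b·c) = (939 × 496) / (819 × 148) = 465744 / 121212 = 3.84239
The odds of ovarian cancer are about 3.84 times as high in the carrier group.

3.84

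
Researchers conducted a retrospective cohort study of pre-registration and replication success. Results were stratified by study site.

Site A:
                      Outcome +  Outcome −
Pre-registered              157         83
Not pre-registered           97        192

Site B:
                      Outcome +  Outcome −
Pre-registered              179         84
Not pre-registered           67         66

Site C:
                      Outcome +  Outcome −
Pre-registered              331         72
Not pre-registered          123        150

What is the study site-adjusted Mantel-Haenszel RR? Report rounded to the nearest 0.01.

RR_MH = Σ(aᵢ·n₀ᵢ/nᵢ) / Σ(cᵢ·n₁ᵢ/nᵢ), with n₁ᵢ = aᵢ+bᵢ (exposed), n₀ᵢ = cᵢ+dᵢ (unexposed), nᵢ = n₁ᵢ+n₀ᵢ.
Stratum 1 (Site A): n₁ = 240, n₀ = 289, n = 529; a·n₀/n = 157·289/529 = 85.7713; c·n₁/n = 97·240/529 = 44.0076
Stratum 2 (Site B): n₁ = 263, n₀ = 133, n = 396; a·n₀/n = 179·133/396 = 60.1187; c·n₁/n = 67·263/396 = 44.4975
Stratum 3 (Site C): n₁ = 403, n₀ = 273, n = 676; a·n₀/n = 331·273/676 = 133.6731; c·n₁/n = 123·403/676 = 73.3269
RR_MH = (85.7713 + 60.1187 + 133.6731) / (44.0076 + 44.4975 + 73.3269) = 279.5630 / 161.8320 = 1.72749

1.73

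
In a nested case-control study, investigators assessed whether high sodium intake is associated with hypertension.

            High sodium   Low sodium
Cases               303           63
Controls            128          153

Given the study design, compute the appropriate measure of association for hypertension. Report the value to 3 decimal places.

Reading the table with exposure as columns: a = 303 (High sodium, case), b = 128 (High sodium, non-case), c = 63 (Low sodium, case), d = 153.
This is a nested case-control study: participants were sampled on outcome status, so risks in the source population cannot be estimated directly — relative risk is not valid here. The odds ratio is the appropriate measure.
OR = (a·d)/(b·c) = (303 × 153) / (128 × 63) = 46359 / 8064 = 5.74888

5.749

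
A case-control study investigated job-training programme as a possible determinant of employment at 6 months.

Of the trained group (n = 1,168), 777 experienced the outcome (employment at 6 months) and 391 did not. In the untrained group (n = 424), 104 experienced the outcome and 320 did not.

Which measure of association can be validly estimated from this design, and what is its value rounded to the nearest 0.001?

From the description: a = 777, b = 391, c = 104, d = 320.
This is a case-control study: participants were sampled on outcome status, so risks in the source population cannot be estimated directly — relative risk is not valid here. The odds ratio is the appropriate measure.
OR = (a·d)/(b·c) = (777 × 320) / (391 × 104) = 248640 / 40664 = 6.11450

6.114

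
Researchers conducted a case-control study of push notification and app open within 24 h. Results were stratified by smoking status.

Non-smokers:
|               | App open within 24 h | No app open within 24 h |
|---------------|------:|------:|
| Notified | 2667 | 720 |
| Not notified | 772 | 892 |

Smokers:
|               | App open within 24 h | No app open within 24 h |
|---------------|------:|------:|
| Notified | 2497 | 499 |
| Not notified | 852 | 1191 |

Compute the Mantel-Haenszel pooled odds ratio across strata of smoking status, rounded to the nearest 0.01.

OR_MH = Σ(aᵢdᵢ/nᵢ) / Σ(bᵢcᵢ/nᵢ), where nᵢ is the stratum total.
Stratum 1 (Non-smokers): n = 5051; a·d/n = 2667·892/5051 = 470.9887; b·c/n = 720·772/5051 = 110.0455
Stratum 2 (Smokers): n = 5039; a·d/n = 2497·1191/5039 = 590.1820; b·c/n = 499·852/5039 = 84.3715
OR_MH = (470.9887 + 590.1820) / (110.0455 + 84.3715) = 1061.1707 / 194.4170 = 5.45822

5.46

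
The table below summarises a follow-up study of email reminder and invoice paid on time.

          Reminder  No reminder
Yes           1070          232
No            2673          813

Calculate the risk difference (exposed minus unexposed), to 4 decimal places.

0.0639

Reading the table with exposure as columns: a = 1070 (Reminder, case), b = 2673 (Reminder, non-case), c = 232 (No reminder, case), d = 813.
Risk in exposed = 1070/3743 = 0.285867; risk in unexposed = 232/1045 = 0.222010.
Risk difference = 0.285867 − 0.222010 = 0.063857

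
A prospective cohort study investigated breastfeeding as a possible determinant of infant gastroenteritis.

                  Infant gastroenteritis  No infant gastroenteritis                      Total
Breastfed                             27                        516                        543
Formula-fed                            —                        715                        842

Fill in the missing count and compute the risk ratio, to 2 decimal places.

0.33

The missing cell is in the unexposed row: 842 − 715 = 127.
So a = 27, b = 516, c = 127, d = 715.
RR = [a/(a+b)] / [c/(c+d)] = (27/543) / (127/842) = 0.04972/0.15083 = 0.32966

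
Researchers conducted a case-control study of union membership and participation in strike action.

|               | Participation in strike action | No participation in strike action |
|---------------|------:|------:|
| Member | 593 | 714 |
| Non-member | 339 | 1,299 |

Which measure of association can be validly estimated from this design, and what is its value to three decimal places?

Cells: a = 593, b = 714, c = 339, d = 1299.
This is a case-control study: participants were sampled on outcome status, so risks in the source population cannot be estimated directly — relative risk is not valid here. The odds ratio is the appropriate measure.
OR = (a·d)/(b·c) = (593 × 1299) / (714 × 339) = 770307 / 242046 = 3.18248

3.182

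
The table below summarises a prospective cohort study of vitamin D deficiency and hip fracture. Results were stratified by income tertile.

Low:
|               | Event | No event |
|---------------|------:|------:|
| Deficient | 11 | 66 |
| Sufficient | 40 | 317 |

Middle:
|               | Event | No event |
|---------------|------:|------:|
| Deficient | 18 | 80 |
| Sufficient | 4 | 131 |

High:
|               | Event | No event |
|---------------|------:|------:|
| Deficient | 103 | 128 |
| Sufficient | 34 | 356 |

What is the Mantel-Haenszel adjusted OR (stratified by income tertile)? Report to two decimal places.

5.34

OR_MH = Σ(aᵢdᵢ/nᵢ) / Σ(bᵢcᵢ/nᵢ), where nᵢ is the stratum total.
Stratum 1 (Low): n = 434; a·d/n = 11·317/434 = 8.0346; b·c/n = 66·40/434 = 6.0829
Stratum 2 (Middle): n = 233; a·d/n = 18·131/233 = 10.1202; b·c/n = 80·4/233 = 1.3734
Stratum 3 (High): n = 621; a·d/n = 103·356/621 = 59.0467; b·c/n = 128·34/621 = 7.0081
OR_MH = (8.0346 + 10.1202 + 59.0467) / (6.0829 + 1.3734 + 7.0081) = 77.2014 / 14.4644 = 5.33734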